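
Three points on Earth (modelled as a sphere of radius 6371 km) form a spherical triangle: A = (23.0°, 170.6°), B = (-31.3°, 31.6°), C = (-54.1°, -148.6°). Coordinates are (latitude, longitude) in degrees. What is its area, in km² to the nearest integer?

99630461 km²

Side lengths (central angles): a = 1.6511, b = 1.4786, c = 2.4924 rad; semiperimeter s = 2.8110.
By l'Huilier's theorem, tan(E/4) = √[tan(s/2) tan((s−a)/2) tan((s−b)/2) tan((s−c)/2)], giving spherical excess E = 2.4546 rad.
Area = E·R² = 2.4546 × (6371)² ≈ 99630461 km².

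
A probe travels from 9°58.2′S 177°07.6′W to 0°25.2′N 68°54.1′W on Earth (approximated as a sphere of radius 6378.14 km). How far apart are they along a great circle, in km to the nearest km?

12024 km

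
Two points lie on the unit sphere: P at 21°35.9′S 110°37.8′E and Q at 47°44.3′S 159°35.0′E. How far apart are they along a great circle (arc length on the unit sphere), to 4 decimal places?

0.8189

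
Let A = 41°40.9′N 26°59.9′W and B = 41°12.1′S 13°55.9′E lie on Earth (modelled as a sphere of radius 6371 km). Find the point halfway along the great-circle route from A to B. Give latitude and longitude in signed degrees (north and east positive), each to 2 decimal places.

Central angle δ = 1.5843 rad. Interpolating on the sphere with fraction f = 0.5:
P = [sin((1−f)δ)·A + sin(fδ)·B] / sin δ = 0.7119·A + 0.7119·B in Cartesian coordinates,
giving P = (0.9937, -0.1124, 0.0045), i.e. latitude 0.26°, longitude -6.45°.

0.26°, -6.45°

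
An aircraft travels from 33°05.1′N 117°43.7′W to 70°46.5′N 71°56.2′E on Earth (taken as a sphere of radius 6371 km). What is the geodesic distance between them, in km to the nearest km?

8441 km

Let φ₁ = 0.5774 rad, φ₂ = 1.2353 rad, and Δλ = -2.9729 rad.
Haversine: a = sin²(Δφ/2) + cos φ₁ cos φ₂ sin²(Δλ/2) = 0.1043 + (0.8379)(0.3293)(0.9929) = 0.37827.
Central angle c = 2·arcsin(√a) = 1.32486 rad.
Distance = R·c = 6371 × 1.3249 ≈ 8441 km.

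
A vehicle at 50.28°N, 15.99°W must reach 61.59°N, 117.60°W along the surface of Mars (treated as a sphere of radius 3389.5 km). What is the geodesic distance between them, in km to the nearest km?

3078 km

Let φ₁ = 0.8776 rad, φ₂ = 1.0749 rad, and Δλ = -1.7734 rad.
cos c = sin φ₁ sin φ₂ + cos φ₁ cos φ₂ cos Δλ = (0.7692)(0.8796) + (0.6390)(0.4758)(-0.2012) = 0.61535,
so c = arccos(0.61535) = 0.90796 rad.
Distance = R·c = 3389.5 × 0.9080 ≈ 3078 km.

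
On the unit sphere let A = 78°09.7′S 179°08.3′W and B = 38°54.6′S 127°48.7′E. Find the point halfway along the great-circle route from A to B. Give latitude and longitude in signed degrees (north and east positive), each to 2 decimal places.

-60.31°, 138.12°

Central angle δ = 0.7803 rad. Interpolating on the sphere with fraction f = 0.5:
P = [sin((1−f)δ)·A + sin(fδ)·B] / sin δ = 0.5406·A + 0.5406·B in Cartesian coordinates,
giving P = (-0.3688, 0.3307, -0.8687), i.e. latitude -60.31°, longitude 138.12°.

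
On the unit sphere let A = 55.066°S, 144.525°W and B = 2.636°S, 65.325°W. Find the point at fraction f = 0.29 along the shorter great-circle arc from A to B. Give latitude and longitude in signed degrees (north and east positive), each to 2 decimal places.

-46.15°, -109.42°

The central angle between A and B is δ = 1.4254 rad.
With f = 0.29, the slerp weights are sin((1−f)δ)/sin δ = 0.8570 and sin(fδ)/sin δ = 0.4060.
Weighted sum of the unit vectors: (0.8570)·(-0.4663,-0.3323,-0.8198) + (0.4060)·(0.4170,-0.9077,-0.0460) = (-0.2303, -0.6533, -0.7212).
Converting back: φ = atan2(z, √(x²+y²)) = -46.15°, λ = atan2(y, x) = -109.42°.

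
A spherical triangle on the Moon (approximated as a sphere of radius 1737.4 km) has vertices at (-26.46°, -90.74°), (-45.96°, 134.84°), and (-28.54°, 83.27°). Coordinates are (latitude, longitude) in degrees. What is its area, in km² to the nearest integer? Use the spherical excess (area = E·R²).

2635521 km²

Side lengths (central angles): a = 0.7626, b = 2.1764, c = 1.6863 rad; semiperimeter s = 2.3127.
By l'Huilier's theorem, tan(E/4) = √[tan(s/2) tan((s−a)/2) tan((s−b)/2) tan((s−c)/2)], giving spherical excess E = 0.8731 rad.
Area = E·R² = 0.8731 × (1737.4)² ≈ 2635521 km².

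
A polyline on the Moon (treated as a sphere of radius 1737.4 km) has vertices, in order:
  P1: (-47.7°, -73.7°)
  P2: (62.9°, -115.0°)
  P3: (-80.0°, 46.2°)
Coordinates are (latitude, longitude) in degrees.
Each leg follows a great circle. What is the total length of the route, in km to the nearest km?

Leg P1→P2: central angle 2.0132 rad, distance 3497.7 km.
Leg P2→P3: central angle 2.8291 rad, distance 4915.3 km.
Total: 3497.7 + 4915.3 ≈ 8413 km.

8413 km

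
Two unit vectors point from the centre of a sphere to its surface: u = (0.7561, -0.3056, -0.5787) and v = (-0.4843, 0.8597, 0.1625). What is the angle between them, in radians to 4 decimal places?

u·v = -0.7229; |u| = 1.0000, |v| = 1.0000.
cos θ = (u·v)/(|u||v|) = -0.7229, so θ = 2.3788 rad.

2.3788 rad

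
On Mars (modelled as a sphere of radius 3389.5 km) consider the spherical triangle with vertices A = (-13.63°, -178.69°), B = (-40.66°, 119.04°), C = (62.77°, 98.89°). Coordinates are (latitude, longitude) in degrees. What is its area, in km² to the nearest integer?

Side lengths (central angles): a = 1.8271, b = 1.7223, c = 1.0511 rad; semiperimeter s = 2.3002.
By l'Huilier's theorem, tan(E/4) = √[tan(s/2) tan((s−a)/2) tan((s−b)/2) tan((s−c)/2)], giving spherical excess E = 1.3104 rad.
Area = E·R² = 1.3104 × (3389.5)² ≈ 15054483 km².

15054483 km²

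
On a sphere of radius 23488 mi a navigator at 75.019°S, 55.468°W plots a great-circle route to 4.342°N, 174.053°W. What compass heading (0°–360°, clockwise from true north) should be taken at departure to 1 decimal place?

243.3°

Δλ = -118.585° = -2.0697 rad.
y = sin Δλ · cos φ₂ = (-0.8781)(0.9971) = -0.8756
x = cos φ₁ sin φ₂ − sin φ₁ cos φ₂ cos Δλ = (0.2585)(0.0757) − (-0.9660)(0.9971)(-0.4785) = -0.4413
θ = atan2(y, x) = -116.75°; adding 360° gives 243.3°.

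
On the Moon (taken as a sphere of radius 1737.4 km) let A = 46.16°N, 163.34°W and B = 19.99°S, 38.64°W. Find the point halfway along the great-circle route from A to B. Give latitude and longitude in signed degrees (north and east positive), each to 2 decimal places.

Central angle δ = 2.2359 rad. Interpolating on the sphere with fraction f = 0.5:
P = [sin((1−f)δ)·A + sin(fδ)·B] / sin δ = 1.1428·A + 1.1428·B in Cartesian coordinates,
giving P = (0.0805, -0.8975, 0.4336), i.e. latitude 25.70°, longitude -84.87°.

25.70°, -84.87°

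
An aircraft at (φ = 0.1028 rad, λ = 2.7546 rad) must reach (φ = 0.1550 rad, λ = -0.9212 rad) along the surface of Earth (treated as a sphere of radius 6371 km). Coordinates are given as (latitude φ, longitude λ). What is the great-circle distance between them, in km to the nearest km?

16246 km

Let φ₁ = 0.1028 rad, φ₂ = 0.1550 rad, and Δλ = 2.6074 rad.
cos c = sin φ₁ sin φ₂ + cos φ₁ cos φ₂ cos Δλ = (0.1026)(0.1544) + (0.9947)(0.9880)(-0.8607) = -0.83002,
so c = arccos(-0.83002) = 2.54994 rad.
Distance = R·c = 6371 × 2.5499 ≈ 16246 km.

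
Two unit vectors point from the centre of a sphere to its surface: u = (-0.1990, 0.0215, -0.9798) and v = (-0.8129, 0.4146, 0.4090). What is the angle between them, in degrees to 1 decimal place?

u·v = -0.2301; |u| = 1.0000, |v| = 1.0000.
cos θ = (u·v)/(|u||v|) = -0.2301, so θ = 103.3°.

103.3°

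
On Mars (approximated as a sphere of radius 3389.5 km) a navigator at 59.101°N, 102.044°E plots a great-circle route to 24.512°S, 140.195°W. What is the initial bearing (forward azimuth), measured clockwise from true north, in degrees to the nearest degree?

With φ₁ = 1.0315, φ₂ = -0.4278, Δλ = 2.0553 rad, the forward-azimuth formula gives
θ = atan2( sin Δλ cos φ₂ , cos φ₁ sin φ₂ − sin φ₁ cos φ₂ cos Δλ ) = atan2(0.8051, 0.1506) = 79.41°.
So the initial bearing is 79°.

79°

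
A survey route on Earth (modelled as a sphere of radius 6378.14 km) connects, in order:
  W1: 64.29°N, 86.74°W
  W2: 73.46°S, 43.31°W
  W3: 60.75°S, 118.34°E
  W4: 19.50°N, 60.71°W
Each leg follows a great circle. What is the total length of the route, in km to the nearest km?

36144 km

Leg W1→W2: central angle 2.4560 rad, distance 15664.6 km.
Leg W2→W3: central angle 0.7893 rad, distance 5034.1 km.
Leg W3→W4: central angle 2.4215 rad, distance 15445.0 km.
Total: 15664.6 + 5034.1 + 15445.0 ≈ 36144 km.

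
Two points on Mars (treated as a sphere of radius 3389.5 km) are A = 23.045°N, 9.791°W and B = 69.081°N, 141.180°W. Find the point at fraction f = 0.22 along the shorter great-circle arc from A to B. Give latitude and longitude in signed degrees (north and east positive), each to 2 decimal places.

40.17°, -16.05°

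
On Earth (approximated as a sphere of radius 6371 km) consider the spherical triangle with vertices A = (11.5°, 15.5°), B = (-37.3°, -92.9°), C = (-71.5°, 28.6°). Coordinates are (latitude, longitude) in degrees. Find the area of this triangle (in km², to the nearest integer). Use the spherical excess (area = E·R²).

47445124 km²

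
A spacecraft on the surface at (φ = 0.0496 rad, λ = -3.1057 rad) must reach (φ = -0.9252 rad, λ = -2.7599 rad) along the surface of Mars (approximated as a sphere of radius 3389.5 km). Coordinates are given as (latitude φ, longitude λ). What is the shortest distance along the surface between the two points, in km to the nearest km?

3448 km

With latitudes φ₁ = 2.842°, φ₂ = -53.010° and longitude difference Δλ = 19.813°:
Haversine: a = sin²(Δφ/2) + cos φ₁ cos φ₂ sin²(Δλ/2) = 0.2193 + (0.9988)(0.6017)(0.0296) = 0.23712.
Central angle c = 2·arcsin(√a) = 1.01719 rad.
Distance = R·c = 3389.5 × 1.0172 ≈ 3448 km.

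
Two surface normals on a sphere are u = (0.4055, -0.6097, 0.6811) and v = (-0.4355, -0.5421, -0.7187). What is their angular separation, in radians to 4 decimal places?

1.9130 rad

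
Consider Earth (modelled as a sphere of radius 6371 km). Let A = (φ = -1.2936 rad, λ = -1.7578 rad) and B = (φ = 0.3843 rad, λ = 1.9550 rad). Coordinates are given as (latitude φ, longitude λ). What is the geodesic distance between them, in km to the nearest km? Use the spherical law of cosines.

13903 km

Let φ₁ = -1.2936 rad, φ₂ = 0.3843 rad, and Δλ = -2.5704 rad.
cos c = sin φ₁ sin φ₂ + cos φ₁ cos φ₂ cos Δλ = (-0.9618)(0.3749) + (0.2737)(0.9271)(-0.8412) = -0.57402,
so c = arccos(-0.57402) = 2.18221 rad.
Distance = R·c = 6371 × 2.1822 ≈ 13903 km.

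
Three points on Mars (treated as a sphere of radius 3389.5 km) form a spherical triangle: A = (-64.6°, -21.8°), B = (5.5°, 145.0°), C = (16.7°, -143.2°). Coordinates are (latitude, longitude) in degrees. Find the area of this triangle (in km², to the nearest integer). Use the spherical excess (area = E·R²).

26150763 km²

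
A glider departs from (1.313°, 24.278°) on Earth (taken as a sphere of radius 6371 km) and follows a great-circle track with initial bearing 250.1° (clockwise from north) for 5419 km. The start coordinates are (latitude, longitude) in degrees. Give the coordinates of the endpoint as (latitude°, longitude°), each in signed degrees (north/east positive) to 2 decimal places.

Angular distance δ = d/R = 5419/6371 = 0.85057 rad; initial bearing θ = 4.3651 rad.
sin φ₂ = sin φ₁ cos δ + cos φ₁ sin δ cos θ = (0.0229)(0.6596) + (0.9997)(0.7517)(-0.3404) = -0.2407, so φ₂ = -13.93°.
Δλ = atan2(sin θ sin δ cos φ₁, cos δ − sin φ₁ sin φ₂) = atan2(-0.7066, 0.6651) = -46.734°.
λ₂ = 24.278° − 46.734° = -22.46°.

-13.93°, -22.46°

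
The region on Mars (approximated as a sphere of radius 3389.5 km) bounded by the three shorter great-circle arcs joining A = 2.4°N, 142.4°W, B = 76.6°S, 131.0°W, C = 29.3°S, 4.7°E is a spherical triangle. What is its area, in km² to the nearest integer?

Side lengths (central angles): a = 1.2330, b = 2.4220, c = 1.3835 rad; semiperimeter s = 2.5192.
By l'Huilier's theorem, tan(E/4) = √[tan(s/2) tan((s−a)/2) tan((s−b)/2) tan((s−c)/2)], giving spherical excess E = 1.0509 rad.
Area = E·R² = 1.0509 × (3389.5)² ≈ 12073207 km².

12073207 km²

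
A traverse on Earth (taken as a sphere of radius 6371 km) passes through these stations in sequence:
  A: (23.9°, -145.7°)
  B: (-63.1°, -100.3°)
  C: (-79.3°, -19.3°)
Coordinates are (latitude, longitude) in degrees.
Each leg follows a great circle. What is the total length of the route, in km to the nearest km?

Leg A→B: central angle 1.6417 rad, distance 10459.4 km.
Leg B→C: central angle 0.4747 rad, distance 3024.3 km.
Total: 10459.4 + 3024.3 ≈ 13484 km.

13484 km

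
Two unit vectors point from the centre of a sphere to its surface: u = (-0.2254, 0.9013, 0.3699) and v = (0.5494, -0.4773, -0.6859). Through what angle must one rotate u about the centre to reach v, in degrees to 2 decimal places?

143.87°

u·v = -0.8077; |u| = 1.0000, |v| = 1.0001.
cos θ = (u·v)/(|u||v|) = -0.8077, so θ = 143.87°.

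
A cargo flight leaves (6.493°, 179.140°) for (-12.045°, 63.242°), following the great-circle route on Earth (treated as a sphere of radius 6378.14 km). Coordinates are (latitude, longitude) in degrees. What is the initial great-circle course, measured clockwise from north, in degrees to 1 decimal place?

With φ₁ = 0.1133, φ₂ = -0.2102, Δλ = -2.0228 rad, the forward-azimuth formula gives
θ = atan2( sin Δλ cos φ₂ , cos φ₁ sin φ₂ − sin φ₁ cos φ₂ cos Δλ ) = atan2(-0.8798, -0.1590) = -100.25°.
Adding 360° brings this into [0°, 360°): 259.8°.

259.8°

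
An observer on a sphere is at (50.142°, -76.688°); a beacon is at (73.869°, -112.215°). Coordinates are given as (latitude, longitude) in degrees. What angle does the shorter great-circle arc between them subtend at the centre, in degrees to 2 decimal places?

28.08°

With latitudes φ₁ = 50.142°, φ₂ = 73.869° and longitude difference Δλ = -35.527°:
cos c = sin φ₁ sin φ₂ + cos φ₁ cos φ₂ cos Δλ = (0.7676)(0.9606) + (0.6409)(0.2778)(0.8138) = 0.88233,
so c = arccos(0.88233) = 0.49002 rad.
So the angular separation is 28.08°.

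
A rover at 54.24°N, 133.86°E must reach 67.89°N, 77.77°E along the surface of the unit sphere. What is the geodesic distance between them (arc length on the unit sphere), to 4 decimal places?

0.5064

In radians: φ₁ = 0.9467, φ₂ = 1.1849, Δλ = -56.090° = -0.9790 rad.
cos c = sin φ₁ sin φ₂ + cos φ₁ cos φ₂ cos Δλ = (0.8115)(0.9265) + (0.5844)(0.3764)(0.5579) = 0.87451,
so c = arccos(0.87451) = 0.50637 rad.
On the unit sphere the arc length equals the central angle: 0.5064.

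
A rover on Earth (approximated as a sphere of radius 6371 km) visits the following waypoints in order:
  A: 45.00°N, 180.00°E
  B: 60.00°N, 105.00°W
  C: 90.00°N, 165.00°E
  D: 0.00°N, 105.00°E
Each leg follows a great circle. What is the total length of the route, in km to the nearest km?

18376 km

Leg A→B: central angle 0.7900 rad, distance 5032.8 km.
Leg B→C: central angle 0.5236 rad, distance 3335.8 km.
Leg C→D: central angle 1.5708 rad, distance 10007.5 km.
Total: 5032.8 + 3335.8 + 10007.5 ≈ 18376 km.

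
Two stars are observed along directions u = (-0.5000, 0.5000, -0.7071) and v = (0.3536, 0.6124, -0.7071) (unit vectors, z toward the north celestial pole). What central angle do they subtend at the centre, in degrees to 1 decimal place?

u·v = 0.6294; |u| = 1.0000, |v| = 1.0000.
cos θ = (u·v)/(|u||v|) = 0.6294, so θ = 51.0°.

51.0°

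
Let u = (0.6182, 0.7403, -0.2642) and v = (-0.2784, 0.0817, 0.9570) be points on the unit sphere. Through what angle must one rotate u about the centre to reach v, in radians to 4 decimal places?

1.9438 rad

u·v = -0.3645; |u| = 1.0000, |v| = 1.0000.
cos θ = (u·v)/(|u||v|) = -0.3645, so θ = 1.9438 rad.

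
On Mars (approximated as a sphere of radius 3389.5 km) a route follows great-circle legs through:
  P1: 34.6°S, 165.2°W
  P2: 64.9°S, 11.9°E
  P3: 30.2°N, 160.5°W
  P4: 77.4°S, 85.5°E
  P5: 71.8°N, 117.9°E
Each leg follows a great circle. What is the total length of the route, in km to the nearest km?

29605 km

Leg P1→P2: central angle 1.4045 rad, distance 4760.7 km.
Leg P2→P3: central angle 2.5303 rad, distance 8576.6 km.
Leg P3→P4: central angle 2.1744 rad, distance 7370.0 km.
Leg P4→P5: central angle 2.6251 rad, distance 8897.8 km.
Total: 4760.7 + 8576.6 + 7370.0 + 8897.8 ≈ 29605 km.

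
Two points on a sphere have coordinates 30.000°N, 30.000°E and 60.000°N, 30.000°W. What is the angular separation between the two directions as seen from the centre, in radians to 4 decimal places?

0.8638 rad

In radians: φ₁ = 0.5236, φ₂ = 1.0472, Δλ = -60.000° = -1.0472 rad.
cos c = sin φ₁ sin φ₂ + cos φ₁ cos φ₂ cos Δλ = (0.5000)(0.8660) + (0.8660)(0.5000)(0.5000) = 0.64952,
so c = arccos(0.64952) = 0.86384 rad.
So the angular separation is 0.8638 rad.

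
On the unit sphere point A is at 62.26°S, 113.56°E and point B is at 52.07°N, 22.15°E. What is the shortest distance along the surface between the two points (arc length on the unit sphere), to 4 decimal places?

Let φ₁ = -1.0866 rad, φ₂ = 0.9088 rad, and Δλ = -1.5954 rad.
Haversine: a = sin²(Δφ/2) + cos φ₁ cos φ₂ sin²(Δλ/2) = 0.7060 + (0.4655)(0.6147)(0.5123) = 0.85257.
Central angle c = 2·arcsin(√a) = 2.35343 rad.
On the unit sphere the arc length equals the central angle: 2.3534.

2.3534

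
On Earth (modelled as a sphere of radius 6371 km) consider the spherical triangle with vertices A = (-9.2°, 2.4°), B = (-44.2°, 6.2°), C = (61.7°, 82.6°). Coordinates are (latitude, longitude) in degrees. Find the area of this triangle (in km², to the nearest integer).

20158409 km²

Side lengths (central angles): a = 2.1340, b = 1.6319, c = 0.6136 rad; semiperimeter s = 2.1898.
By l'Huilier's theorem, tan(E/4) = √[tan(s/2) tan((s−a)/2) tan((s−b)/2) tan((s−c)/2)], giving spherical excess E = 0.4966 rad.
Area = E·R² = 0.4966 × (6371)² ≈ 20158409 km².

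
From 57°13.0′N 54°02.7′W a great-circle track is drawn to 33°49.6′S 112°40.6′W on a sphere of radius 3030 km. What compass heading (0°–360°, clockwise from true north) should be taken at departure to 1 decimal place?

226.8°

Δλ = -58.632° = -1.0233 rad.
y = sin Δλ · cos φ₂ = (-0.8538)(0.8307) = -0.7093
x = cos φ₁ sin φ₂ − sin φ₁ cos φ₂ cos Δλ = (0.5415)(-0.5567) − (0.8407)(0.8307)(0.5205) = -0.6650
θ = atan2(y, x) = -133.15°; adding 360° gives 226.8°.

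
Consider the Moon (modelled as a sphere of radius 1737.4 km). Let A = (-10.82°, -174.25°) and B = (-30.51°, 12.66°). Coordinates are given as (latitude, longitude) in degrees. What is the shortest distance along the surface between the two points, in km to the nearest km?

4189 km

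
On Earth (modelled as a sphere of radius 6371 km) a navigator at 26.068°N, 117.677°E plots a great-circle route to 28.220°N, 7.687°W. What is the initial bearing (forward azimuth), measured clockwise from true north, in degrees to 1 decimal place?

Δλ = -125.364° = -2.1880 rad.
y = sin Δλ · cos φ₂ = (-0.8155)(0.8811) = -0.7186
x = cos φ₁ sin φ₂ − sin φ₁ cos φ₂ cos Δλ = (0.8983)(0.4729) − (0.4394)(0.8811)(-0.5788) = 0.6489
θ = atan2(y, x) = -47.92°; adding 360° gives 312.1°.

312.1°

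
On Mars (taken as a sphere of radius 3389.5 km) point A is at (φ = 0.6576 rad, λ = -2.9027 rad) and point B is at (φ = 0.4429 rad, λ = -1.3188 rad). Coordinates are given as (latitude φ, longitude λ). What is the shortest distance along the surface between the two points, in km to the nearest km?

4459 km

With latitudes φ₁ = 37.678°, φ₂ = 25.376° and longitude difference Δλ = 90.751°:
cos c = sin φ₁ sin φ₂ + cos φ₁ cos φ₂ cos Δλ = (0.6112)(0.4286) + (0.7915)(0.9035)(-0.0131) = 0.25257,
so c = arccos(0.25257) = 1.31546 rad.
Distance = R·c = 3389.5 × 1.3155 ≈ 4459 km.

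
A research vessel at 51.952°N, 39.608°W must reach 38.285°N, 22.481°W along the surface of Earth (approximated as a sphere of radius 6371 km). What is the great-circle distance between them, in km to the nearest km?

2018 km

With latitudes φ₁ = 51.952°, φ₂ = 38.285° and longitude difference Δλ = 17.127°:
cos c = sin φ₁ sin φ₂ + cos φ₁ cos φ₂ cos Δλ = (0.7875)(0.6196) + (0.6163)(0.7849)(0.9557) = 0.95023,
so c = arccos(0.95023) = 0.31682 rad.
Distance = R·c = 6371 × 0.3168 ≈ 2018 km.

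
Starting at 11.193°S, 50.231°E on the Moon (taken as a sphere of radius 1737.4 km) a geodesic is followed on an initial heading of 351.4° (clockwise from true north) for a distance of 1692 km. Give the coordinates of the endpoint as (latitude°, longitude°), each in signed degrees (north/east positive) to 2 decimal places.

Angular distance δ = d/R = 1692/1737.4 = 0.97387 rad; initial bearing θ = 6.1331 rad.
sin φ₂ = sin φ₁ cos δ + cos φ₁ sin δ cos θ = (-0.1941)(0.5621) + (0.9810)(0.8271)(0.9888) = 0.6931, so φ₂ = 43.88°.
Δλ = atan2(sin θ sin δ cos φ₁, cos δ − sin φ₁ sin φ₂) = atan2(-0.1213, 0.6966) = -9.879°.
λ₂ = 50.231° − 9.879° = 40.35°.

43.88°, 40.35°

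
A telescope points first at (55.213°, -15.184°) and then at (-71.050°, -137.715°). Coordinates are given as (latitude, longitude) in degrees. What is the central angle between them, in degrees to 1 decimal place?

151.2°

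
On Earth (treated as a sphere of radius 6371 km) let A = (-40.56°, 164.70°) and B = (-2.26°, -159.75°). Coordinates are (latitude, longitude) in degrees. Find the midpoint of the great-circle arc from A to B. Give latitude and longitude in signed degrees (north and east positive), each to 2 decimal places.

Central angle δ = 0.8720 rad. Interpolating on the sphere with fraction f = 0.5:
P = [sin((1−f)δ)·A + sin(fδ)·B] / sin δ = 0.5516·A + 0.5516·B in Cartesian coordinates,
giving P = (-0.9213, -0.0802, -0.3804), i.e. latitude -22.36°, longitude -175.03°.

-22.36°, -175.03°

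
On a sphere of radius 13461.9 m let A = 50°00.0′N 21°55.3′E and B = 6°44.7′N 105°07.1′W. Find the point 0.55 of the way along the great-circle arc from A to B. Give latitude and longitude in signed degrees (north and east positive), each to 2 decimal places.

44.66°, -70.87°

The central angle between A and B is δ = 1.8698 rad.
With f = 0.55, the slerp weights are sin((1−f)δ)/sin δ = 0.7802 and sin(fδ)/sin δ = 0.8962.
Weighted sum of the unit vectors: (0.7802)·(0.5963,0.2400,0.7660) + (0.8962)·(-0.2590,-0.9587,0.1175) = (0.2331, -0.6720, 0.7029).
Converting back: φ = atan2(z, √(x²+y²)) = 44.66°, λ = atan2(y, x) = -70.87°.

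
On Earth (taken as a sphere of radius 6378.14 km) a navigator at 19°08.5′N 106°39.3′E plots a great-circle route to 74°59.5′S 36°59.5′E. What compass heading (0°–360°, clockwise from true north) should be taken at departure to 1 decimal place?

194.5°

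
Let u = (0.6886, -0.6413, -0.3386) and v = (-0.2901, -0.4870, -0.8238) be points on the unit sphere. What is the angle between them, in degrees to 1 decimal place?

67.0°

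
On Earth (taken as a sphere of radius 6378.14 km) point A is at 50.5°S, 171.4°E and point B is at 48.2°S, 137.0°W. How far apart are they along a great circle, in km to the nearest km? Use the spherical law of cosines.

3675 km

In radians: φ₁ = -0.8814, φ₂ = -0.8412, Δλ = 51.600° = 0.9006 rad.
cos c = sin φ₁ sin φ₂ + cos φ₁ cos φ₂ cos Δλ = (-0.7716)(-0.7455) + (0.6361)(0.6665)(0.6211) = 0.83857,
so c = arccos(0.83857) = 0.57614 rad.
Distance = R·c = 6378.14 × 0.5761 ≈ 3675 km.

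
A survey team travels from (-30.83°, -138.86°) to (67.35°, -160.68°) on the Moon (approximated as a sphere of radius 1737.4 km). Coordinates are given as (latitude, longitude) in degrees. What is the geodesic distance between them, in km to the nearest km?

3019 km

With latitudes φ₁ = -30.830°, φ₂ = 67.350° and longitude difference Δλ = -21.820°:
Haversine: a = sin²(Δφ/2) + cos φ₁ cos φ₂ sin²(Δλ/2) = 0.5711 + (0.8587)(0.3851)(0.0358) = 0.58299.
Central angle c = 2·arcsin(√a) = 1.73754 rad.
Distance = R·c = 1737.4 × 1.7375 ≈ 3019 km.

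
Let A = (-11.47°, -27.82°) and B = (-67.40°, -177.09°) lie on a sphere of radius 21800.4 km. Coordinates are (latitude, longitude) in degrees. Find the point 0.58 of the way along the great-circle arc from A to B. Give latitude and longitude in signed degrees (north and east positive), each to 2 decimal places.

-65.94°, -51.86°

Central angle δ = 1.7114 rad. Interpolating on the sphere with fraction f = 0.58:
P = [sin((1−f)δ)·A + sin(fδ)·B] / sin δ = 0.6650·A + 0.8458·B in Cartesian coordinates,
giving P = (0.2518, -0.3207, -0.9131), i.e. latitude -65.94°, longitude -51.86°.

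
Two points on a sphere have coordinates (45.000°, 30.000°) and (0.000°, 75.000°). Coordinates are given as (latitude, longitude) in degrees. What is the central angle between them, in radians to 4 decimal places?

1.0472 rad

In radians: φ₁ = 0.7854, φ₂ = 0.0000, Δλ = 45.000° = 0.7854 rad.
cos c = sin φ₁ sin φ₂ + cos φ₁ cos φ₂ cos Δλ = (0.7071)(0.0000) + (0.7071)(1.0000)(0.7071) = 0.50000,
so c = arccos(0.50000) = 1.04720 rad.
So the angular separation is 1.0472 rad.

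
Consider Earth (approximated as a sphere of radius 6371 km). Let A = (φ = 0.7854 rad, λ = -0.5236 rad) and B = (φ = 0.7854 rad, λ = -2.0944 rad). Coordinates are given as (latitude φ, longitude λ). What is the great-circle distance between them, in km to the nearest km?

In radians: φ₁ = 0.7854, φ₂ = 0.7854, Δλ = -90.000° = -1.5708 rad.
cos c = sin φ₁ sin φ₂ + cos φ₁ cos φ₂ cos Δλ = (0.7071)(0.7071) + (0.7071)(0.7071)(-0.0000) = 0.50000,
so c = arccos(0.50000) = 1.04720 rad.
Distance = R·c = 6371 × 1.0472 ≈ 6672 km.

6672 km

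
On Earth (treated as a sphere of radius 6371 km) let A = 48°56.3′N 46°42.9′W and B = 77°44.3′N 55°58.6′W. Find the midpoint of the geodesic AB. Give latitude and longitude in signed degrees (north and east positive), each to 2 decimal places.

63.39°, -48.97°

Central angle δ = 0.5064 rad. Interpolating on the sphere with fraction f = 0.5:
P = [sin((1−f)δ)·A + sin(fδ)·B] / sin δ = 0.5165·A + 0.5165·B in Cartesian coordinates,
giving P = (0.2940, -0.3379, 0.8941), i.e. latitude 63.39°, longitude -48.97°.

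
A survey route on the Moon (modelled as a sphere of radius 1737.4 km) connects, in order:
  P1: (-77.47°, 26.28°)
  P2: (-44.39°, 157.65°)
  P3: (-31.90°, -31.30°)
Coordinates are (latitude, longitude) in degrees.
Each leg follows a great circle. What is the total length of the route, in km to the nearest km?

Leg P1→P2: central angle 0.9516 rad, distance 1653.2 km.
Leg P2→P3: central angle 1.8025 rad, distance 3131.6 km.
Total: 1653.2 + 3131.6 ≈ 4785 km.

4785 km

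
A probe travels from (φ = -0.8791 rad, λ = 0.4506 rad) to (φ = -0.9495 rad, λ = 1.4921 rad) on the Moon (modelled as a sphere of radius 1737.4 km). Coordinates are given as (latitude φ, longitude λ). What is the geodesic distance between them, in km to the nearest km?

1078 km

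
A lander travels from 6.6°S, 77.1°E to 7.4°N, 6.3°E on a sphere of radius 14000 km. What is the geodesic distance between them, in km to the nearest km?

In radians: φ₁ = -0.1152, φ₂ = 0.1292, Δλ = -70.800° = -1.2357 rad.
Haversine: a = sin²(Δφ/2) + cos φ₁ cos φ₂ sin²(Δλ/2) = 0.0149 + (0.9934)(0.9917)(0.3356) = 0.34542.
Central angle c = 2·arcsin(√a) = 1.25648 rad.
Distance = R·c = 14000 × 1.2565 ≈ 17591 km.

17591 km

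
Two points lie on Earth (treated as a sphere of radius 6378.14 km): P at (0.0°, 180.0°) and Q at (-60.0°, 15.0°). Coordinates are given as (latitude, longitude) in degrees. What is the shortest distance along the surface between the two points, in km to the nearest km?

13234 km

In radians: φ₁ = 0.0000, φ₂ = -1.0472, Δλ = -165.000° = -2.8798 rad.
Haversine: a = sin²(Δφ/2) + cos φ₁ cos φ₂ sin²(Δλ/2) = 0.2500 + (1.0000)(0.5000)(0.9830) = 0.74148.
Central angle c = 2·arcsin(√a) = 2.07483 rad.
Distance = R·c = 6378.14 × 2.0748 ≈ 13234 km.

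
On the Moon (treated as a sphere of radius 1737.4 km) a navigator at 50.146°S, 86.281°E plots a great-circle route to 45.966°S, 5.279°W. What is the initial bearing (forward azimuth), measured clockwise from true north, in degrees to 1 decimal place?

With φ₁ = -0.8752, φ₂ = -0.8023, Δλ = -1.5980 rad, the forward-azimuth formula gives
θ = atan2( sin Δλ cos φ₂ , cos φ₁ sin φ₂ − sin φ₁ cos φ₂ cos Δλ ) = atan2(-0.6948, -0.4752) = -124.37°.
Adding 360° brings this into [0°, 360°): 235.6°.

235.6°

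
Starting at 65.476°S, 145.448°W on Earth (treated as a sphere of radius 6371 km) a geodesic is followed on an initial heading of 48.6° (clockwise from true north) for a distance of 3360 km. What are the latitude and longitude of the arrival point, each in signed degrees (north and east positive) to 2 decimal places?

-40.39°, -115.73°

Angular distance δ = d/R = 3360/6371 = 0.52739 rad; initial bearing θ = 0.8482 rad.
sin φ₂ = sin φ₁ cos δ + cos φ₁ sin δ cos θ = (-0.9098)(0.8641) + (0.4151)(0.5033)(0.6613) = -0.6480, so φ₂ = -40.39°.
Δλ = atan2(sin θ sin δ cos φ₁, cos δ − sin φ₁ sin φ₂) = atan2(0.1567, 0.2746) = 29.714°.
λ₂ = -145.448° + 29.714° = -115.73°.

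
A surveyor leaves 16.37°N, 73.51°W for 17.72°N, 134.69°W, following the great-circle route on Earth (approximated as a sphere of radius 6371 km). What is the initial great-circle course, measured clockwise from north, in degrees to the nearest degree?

281°

Δλ = -61.180° = -1.0678 rad.
y = sin Δλ · cos φ₂ = (-0.8761)(0.9526) = -0.8346
x = cos φ₁ sin φ₂ − sin φ₁ cos φ₂ cos Δλ = (0.9595)(0.3044) − (0.2818)(0.9526)(0.4821) = 0.1626
θ = atan2(y, x) = -78.97°; adding 360° gives 281°.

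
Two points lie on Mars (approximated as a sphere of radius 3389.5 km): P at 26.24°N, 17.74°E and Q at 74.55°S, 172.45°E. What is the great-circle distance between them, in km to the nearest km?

7688 km

Let φ₁ = 0.4580 rad, φ₂ = -1.3011 rad, and Δλ = 2.7002 rad.
Haversine: a = sin²(Δφ/2) + cos φ₁ cos φ₂ sin²(Δλ/2) = 0.5936 + (0.8969)(0.2664)(0.9521) = 0.82110.
Central angle c = 2·arcsin(√a) = 2.26816 rad.
Distance = R·c = 3389.5 × 2.2682 ≈ 7688 km.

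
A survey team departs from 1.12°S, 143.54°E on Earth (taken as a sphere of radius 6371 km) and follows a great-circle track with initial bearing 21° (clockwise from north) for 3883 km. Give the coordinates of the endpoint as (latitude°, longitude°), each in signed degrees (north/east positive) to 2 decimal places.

Angular distance δ = d/R = 3883/6371 = 0.60948 rad; initial bearing θ = 0.3665 rad.
sin φ₂ = sin φ₁ cos δ + cos φ₁ sin δ cos θ = (-0.0195)(0.8199) + (0.9998)(0.5724)(0.9336) = 0.5183, so φ₂ = 31.22°.
Δλ = atan2(sin θ sin δ cos φ₁, cos δ − sin φ₁ sin φ₂) = atan2(0.2051, 0.8301) = 13.879°.
λ₂ = 143.540° + 13.879° = 157.42°.

31.22°, 157.42°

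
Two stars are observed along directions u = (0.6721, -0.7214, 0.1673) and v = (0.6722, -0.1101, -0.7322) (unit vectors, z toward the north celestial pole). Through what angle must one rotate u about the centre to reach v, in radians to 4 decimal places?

1.1498 rad

u·v = 0.4087; |u| = 1.0001, |v| = 1.0000.
cos θ = (u·v)/(|u||v|) = 0.4087, so θ = 1.1498 rad.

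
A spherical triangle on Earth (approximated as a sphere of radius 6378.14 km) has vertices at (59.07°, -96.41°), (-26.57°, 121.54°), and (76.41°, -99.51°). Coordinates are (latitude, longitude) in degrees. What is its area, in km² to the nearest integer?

Side lengths (central angles): a = 2.2059, b = 0.3032, c = 2.4131 rad; semiperimeter s = 2.4611.
By l'Huilier's theorem, tan(E/4) = √[tan(s/2) tan((s−a)/2) tan((s−b)/2) tan((s−c)/2)], giving spherical excess E = 0.5070 rad.
Area = E·R² = 0.5070 × (6378.14)² ≈ 20626680 km².

20626680 km²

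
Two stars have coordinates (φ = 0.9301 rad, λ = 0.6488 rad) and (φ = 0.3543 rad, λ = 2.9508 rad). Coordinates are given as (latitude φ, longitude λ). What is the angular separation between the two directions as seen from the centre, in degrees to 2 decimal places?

95.52°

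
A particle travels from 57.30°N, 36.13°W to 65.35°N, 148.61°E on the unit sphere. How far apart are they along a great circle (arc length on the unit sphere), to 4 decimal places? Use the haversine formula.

1.0000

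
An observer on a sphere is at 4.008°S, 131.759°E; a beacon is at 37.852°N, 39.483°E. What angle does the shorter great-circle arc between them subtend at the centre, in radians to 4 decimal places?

1.6450 rad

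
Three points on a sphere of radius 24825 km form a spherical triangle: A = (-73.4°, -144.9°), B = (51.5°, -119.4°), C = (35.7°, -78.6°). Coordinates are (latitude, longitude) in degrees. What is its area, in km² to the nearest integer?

628169753 km²

Side lengths (central angles): a = 0.5747, b = 2.0555, c = 2.2012 rad; semiperimeter s = 2.4157.
By l'Huilier's theorem, tan(E/4) = √[tan(s/2) tan((s−a)/2) tan((s−b)/2) tan((s−c)/2)], giving spherical excess E = 1.0193 rad.
Area = E·R² = 1.0193 × (24825)² ≈ 628169753 km².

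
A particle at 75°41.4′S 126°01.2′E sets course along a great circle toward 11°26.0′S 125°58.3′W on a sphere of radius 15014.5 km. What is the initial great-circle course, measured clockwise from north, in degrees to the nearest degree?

Δλ = 108.008° = 1.8851 rad.
y = sin Δλ · cos φ₂ = (0.9510)(0.9802) = 0.9321
x = cos φ₁ sin φ₂ − sin φ₁ cos φ₂ cos Δλ = (0.2472)(-0.1982) − (-0.9690)(0.9802)(-0.3092) = -0.3426
θ = atan2(y, x) = 110.18°, so the bearing is 110°.

110°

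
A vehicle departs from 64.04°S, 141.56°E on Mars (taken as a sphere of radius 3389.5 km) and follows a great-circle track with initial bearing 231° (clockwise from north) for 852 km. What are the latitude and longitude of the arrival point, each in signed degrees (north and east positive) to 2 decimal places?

-69.95°, 107.25°

Angular distance δ = d/R = 852/3389.5 = 0.25136 rad; initial bearing θ = 4.0317 rad.
sin φ₂ = sin φ₁ cos δ + cos φ₁ sin δ cos θ = (-0.8991)(0.9686) + (0.4377)(0.2487)(-0.6293) = -0.9394, so φ₂ = -69.95°.
Δλ = atan2(sin θ sin δ cos φ₁, cos δ − sin φ₁ sin φ₂) = atan2(-0.0846, 0.1240) = -34.310°.
λ₂ = 141.560° − 34.310° = 107.25°.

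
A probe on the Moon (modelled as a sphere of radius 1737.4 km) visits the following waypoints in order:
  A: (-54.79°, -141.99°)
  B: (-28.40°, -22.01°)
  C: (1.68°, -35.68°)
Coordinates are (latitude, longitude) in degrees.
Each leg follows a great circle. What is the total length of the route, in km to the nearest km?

Leg A→B: central angle 1.4352 rad, distance 2493.5 km.
Leg B→C: central angle 0.5727 rad, distance 995.1 km.
Total: 2493.5 + 995.1 ≈ 3489 km.

3489 km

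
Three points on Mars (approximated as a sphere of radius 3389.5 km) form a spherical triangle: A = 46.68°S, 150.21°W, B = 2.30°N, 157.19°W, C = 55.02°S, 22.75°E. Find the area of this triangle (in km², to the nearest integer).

Side lengths (central angles): a = 2.2215, b = 1.3636, c = 0.8616 rad; semiperimeter s = 2.2233.
By l'Huilier's theorem, tan(E/4) = √[tan(s/2) tan((s−a)/2) tan((s−b)/2) tan((s−c)/2)], giving spherical excess E = 0.1052 rad.
Area = E·R² = 0.1052 × (3389.5)² ≈ 1208757 km².

1208757 km²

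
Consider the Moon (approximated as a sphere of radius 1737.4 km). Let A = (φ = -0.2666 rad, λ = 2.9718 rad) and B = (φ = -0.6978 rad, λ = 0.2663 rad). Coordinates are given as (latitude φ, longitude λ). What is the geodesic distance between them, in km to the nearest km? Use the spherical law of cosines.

With latitudes φ₁ = -15.275°, φ₂ = -39.981° and longitude difference Δλ = -155.014°:
cos c = sin φ₁ sin φ₂ + cos φ₁ cos φ₂ cos Δλ = (-0.2635)(-0.6425) + (0.9647)(0.7663)(-0.9064) = -0.50073,
so c = arccos(-0.50073) = 2.09524 rad.
Distance = R·c = 1737.4 × 2.0952 ≈ 3640 km.

3640 km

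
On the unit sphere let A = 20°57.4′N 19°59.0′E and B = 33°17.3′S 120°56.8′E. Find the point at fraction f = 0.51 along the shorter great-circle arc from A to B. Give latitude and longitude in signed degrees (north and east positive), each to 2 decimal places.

Central angle δ = 1.9228 rad. Interpolating on the sphere with fraction f = 0.51:
P = [sin((1−f)δ)·A + sin(fδ)·B] / sin δ = 0.8617·A + 0.8851·B in Cartesian coordinates,
giving P = (0.3757, 0.9095, -0.1776), i.e. latitude -10.23°, longitude 67.55°.

-10.23°, 67.55°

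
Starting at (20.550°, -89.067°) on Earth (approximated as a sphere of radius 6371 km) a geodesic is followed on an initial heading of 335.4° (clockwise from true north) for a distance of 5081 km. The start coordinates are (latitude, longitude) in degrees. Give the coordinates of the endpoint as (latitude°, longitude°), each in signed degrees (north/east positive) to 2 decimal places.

58.70°, -124.06°

Angular distance δ = d/R = 5081/6371 = 0.79752 rad; initial bearing θ = 5.8538 rad.
sin φ₂ = sin φ₁ cos δ + cos φ₁ sin δ cos θ = (0.3510)(0.6985) + (0.9364)(0.7156)(0.9092) = 0.8545, so φ₂ = 58.70°.
Δλ = atan2(sin θ sin δ cos φ₁, cos δ − sin φ₁ sin φ₂) = atan2(-0.2789, 0.3985) = -34.988°.
λ₂ = -89.067° − 34.988° = -124.06°.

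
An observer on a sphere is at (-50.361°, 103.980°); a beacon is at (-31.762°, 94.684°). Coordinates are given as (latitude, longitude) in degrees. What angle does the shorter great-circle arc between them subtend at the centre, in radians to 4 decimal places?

0.3463 rad

With latitudes φ₁ = -50.361°, φ₂ = -31.762° and longitude difference Δλ = -9.296°:
cos c = sin φ₁ sin φ₂ + cos φ₁ cos φ₂ cos Δλ = (-0.7701)(-0.5264) + (0.6379)(0.8502)(0.9869) = 0.94065,
so c = arccos(0.94065) = 0.34625 rad.
So the angular separation is 0.3463 rad.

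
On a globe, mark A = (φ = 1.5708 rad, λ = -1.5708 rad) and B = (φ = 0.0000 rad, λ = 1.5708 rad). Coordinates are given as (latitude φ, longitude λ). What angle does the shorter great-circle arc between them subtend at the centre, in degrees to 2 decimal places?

Let φ₁ = 1.5708 rad, φ₂ = 0.0000 rad, and Δλ = -3.1416 rad.
cos c = sin φ₁ sin φ₂ + cos φ₁ cos φ₂ cos Δλ = (1.0000)(0.0000) + (-0.0000)(1.0000)(-1.0000) = 0.00000,
so c = arccos(0.00000) = 1.57079 rad.
So the angular separation is 90.00°.

90.00°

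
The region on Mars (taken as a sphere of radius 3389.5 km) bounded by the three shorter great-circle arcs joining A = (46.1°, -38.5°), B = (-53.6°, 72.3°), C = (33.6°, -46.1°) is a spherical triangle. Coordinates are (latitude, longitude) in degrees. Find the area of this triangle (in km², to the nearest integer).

Side lengths (central angles): a = 2.3193, b = 0.2405, c = 2.3834 rad; semiperimeter s = 2.4716.
By l'Huilier's theorem, tan(E/4) = √[tan(s/2) tan((s−a)/2) tan((s−b)/2) tan((s−c)/2)], giving spherical excess E = 0.5585 rad.
Area = E·R² = 0.5585 × (3389.5)² ≈ 6416287 km².

6416287 km²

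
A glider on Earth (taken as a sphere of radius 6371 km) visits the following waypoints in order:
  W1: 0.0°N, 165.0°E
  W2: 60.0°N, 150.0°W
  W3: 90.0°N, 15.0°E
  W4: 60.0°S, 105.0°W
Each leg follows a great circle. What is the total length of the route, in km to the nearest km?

Leg W1→W2: central angle 1.2094 rad, distance 7705.3 km.
Leg W2→W3: central angle 0.5236 rad, distance 3335.8 km.
Leg W3→W4: central angle 2.6180 rad, distance 16679.2 km.
Total: 7705.3 + 3335.8 + 16679.2 ≈ 27720 km.

27720 km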